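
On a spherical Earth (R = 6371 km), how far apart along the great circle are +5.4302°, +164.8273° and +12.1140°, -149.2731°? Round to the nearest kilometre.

5092 km

Δλ = -149.2731 − 164.8273 = -314.1004°; wrapped into (−180°, 180°]: 45.8996°.
Δφ = 12.1140 − 5.4302 = 6.6838°.
a = sin²(Δφ/2) + cos φ₁ · cos φ₂ · sin²(Δλ/2) = 0.151387.
c = 2·atan2(√a, √(1−a)) = 0.79927 rad → d = 6371·c ≈ 5092.18 km.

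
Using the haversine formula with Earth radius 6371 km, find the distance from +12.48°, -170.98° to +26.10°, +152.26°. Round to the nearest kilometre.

Δλ = 152.26 − -170.98 = 323.24°; wrapped into (−180°, 180°]: -36.76°.
Δφ = 26.10 − 12.48 = 13.62°.
a = sin²(Δφ/2) + cos φ₁ · cos φ₂ · sin²(Δλ/2) = 0.101238.
c = 2·atan2(√a, √(1−a)) = 0.64761 rad → d = 6371·c ≈ 4125.95 km.

4126 km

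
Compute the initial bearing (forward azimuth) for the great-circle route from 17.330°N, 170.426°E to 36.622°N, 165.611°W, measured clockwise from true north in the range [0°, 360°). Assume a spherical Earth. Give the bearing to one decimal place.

42.9°

Δλ = -165.611 − 170.426 = -336.037°; wrapped into (−180°, 180°]: 23.963°.
θ = atan2( sin Δλ · cos φ₂ , cos φ₁ · sin φ₂ − sin φ₁ · cos φ₂ · cos Δλ )
  = atan2(0.32597, 0.35099) = 42.883° → normalised to [0°, 360°): 42.883°.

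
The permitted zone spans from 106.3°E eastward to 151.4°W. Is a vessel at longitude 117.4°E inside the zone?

Yes

Band width going east from +106.3° to -151.4°: ((-151.4 − 106.3) mod 360) = 102.3°.
Offset of +117.4° east of the west edge: ((117.4 − 106.3) mod 360) = 11.1°.
11.1° ≤ 102.3° ⇒ inside.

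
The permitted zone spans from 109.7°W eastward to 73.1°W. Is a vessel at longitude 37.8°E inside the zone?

No

Band width going east from -109.7° to -73.1°: ((-73.1 − -109.7) mod 360) = 36.6°.
Offset of +37.8° east of the west edge: ((37.8 − -109.7) mod 360) = 147.5°.
147.5° > 36.6° ⇒ outside.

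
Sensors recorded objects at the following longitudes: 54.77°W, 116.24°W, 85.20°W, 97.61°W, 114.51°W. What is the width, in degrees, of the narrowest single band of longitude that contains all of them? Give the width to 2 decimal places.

Sort the longitudes: -116.24°, -114.51°, -97.61°, -85.20°, -54.77°.
Eastward gaps between consecutive values (wrapping around): 1.73°, 16.90°, 12.41°, 30.43°, 298.53°.
Largest gap = 298.53° ⇒ minimal covering band is its complement: 360° − 298.53° = 61.47°.
Band runs from -116.24° eastward to -54.77°.

61.47°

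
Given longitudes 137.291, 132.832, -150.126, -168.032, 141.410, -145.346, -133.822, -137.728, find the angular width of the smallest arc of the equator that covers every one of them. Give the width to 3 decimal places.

93.346°

Sort the longitudes: -168.032°, -150.126°, -145.346°, -137.728°, -133.822°, +132.832°, +137.291°, +141.410°.
Eastward gaps between consecutive values (wrapping around): 17.906°, 4.780°, 7.618°, 3.906°, 266.654°, 4.459°, 4.119°, 50.558°.
Largest gap = 266.654° ⇒ minimal covering band is its complement: 360° − 266.654° = 93.346°.
Band runs from +132.832° eastward to -133.822°, crossing the antimeridian.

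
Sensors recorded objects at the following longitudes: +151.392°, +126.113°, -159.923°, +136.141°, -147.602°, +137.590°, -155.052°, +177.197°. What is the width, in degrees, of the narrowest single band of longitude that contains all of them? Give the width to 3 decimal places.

86.285°

Sort the longitudes: -159.923°, -155.052°, -147.602°, +126.113°, +136.141°, +137.590°, +151.392°, +177.197°.
Eastward gaps between consecutive values (wrapping around): 4.871°, 7.450°, 273.715°, 10.028°, 1.449°, 13.802°, 25.805°, 22.880°.
Largest gap = 273.715° ⇒ minimal covering band is its complement: 360° − 273.715° = 86.285°.
Band runs from +126.113° eastward to -147.602°, crossing the antimeridian.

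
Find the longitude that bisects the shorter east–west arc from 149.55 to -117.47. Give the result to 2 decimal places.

Signed shortest Δλ from +149.55° to -117.47° is +92.98°.
Midpoint longitude = +149.55° + (+92.98°)/2 = +149.55° + 46.49° = +196.04°.
Normalise into (−180°, 180°]: -163.96°.
(The naïve average (+149.55 + -117.47)/2 = 16.04° is on the wrong side of the globe.)

-163.96°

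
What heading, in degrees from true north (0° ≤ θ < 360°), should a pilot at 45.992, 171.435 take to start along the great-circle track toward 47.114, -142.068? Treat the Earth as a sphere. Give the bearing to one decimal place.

70.8°

Δλ = -142.068 − 171.435 = -313.503°; wrapped into (−180°, 180°]: 46.497°.
θ = atan2( sin Δλ · cos φ₂ , cos φ₁ · sin φ₂ − sin φ₁ · cos φ₂ · cos Δλ )
  = atan2(0.49362, 0.17211) = 70.779° → normalised to [0°, 360°): 70.779°.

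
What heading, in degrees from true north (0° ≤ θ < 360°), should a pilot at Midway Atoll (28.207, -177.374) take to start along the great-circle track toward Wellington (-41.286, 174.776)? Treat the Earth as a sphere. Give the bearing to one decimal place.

Δλ = 174.776 − -177.374 = 352.150°; wrapped into (−180°, 180°]: -7.850°.
θ = atan2( sin Δλ · cos φ₂ , cos φ₁ · sin φ₂ − sin φ₁ · cos φ₂ · cos Δλ )
  = atan2(-0.10263, -0.93330) = -173.725° → normalised to [0°, 360°): 186.275°.

186.3°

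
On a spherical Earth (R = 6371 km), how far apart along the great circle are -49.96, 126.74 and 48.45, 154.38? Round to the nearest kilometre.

Δλ = 154.38 − 126.74 = 27.64°.
Δφ = 48.45 − -49.96 = 98.41°.
a = sin²(Δφ/2) + cos φ₁ · cos φ₂ · sin²(Δλ/2) = 0.597475.
c = 2·atan2(√a, √(1−a)) = 1.76700 rad → d = 6371·c ≈ 11257.58 km.

11258 km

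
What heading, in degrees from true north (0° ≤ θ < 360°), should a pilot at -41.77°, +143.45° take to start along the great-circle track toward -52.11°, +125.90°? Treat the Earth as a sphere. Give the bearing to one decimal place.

Δλ = 125.90 − 143.45 = -17.55°.
θ = atan2( sin Δλ · cos φ₂ , cos φ₁ · sin φ₂ − sin φ₁ · cos φ₂ · cos Δλ )
  = atan2(-0.18519, -0.19853) = -136.991° → normalised to [0°, 360°): 223.009°.

223.0°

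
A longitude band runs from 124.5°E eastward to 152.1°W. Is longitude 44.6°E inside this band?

Band width going east from +124.5° to -152.1°: ((-152.1 − 124.5) mod 360) = 83.4°.
Offset of +44.6° east of the west edge: ((44.6 − 124.5) mod 360) = 280.1°.
280.1° > 83.4° ⇒ outside.

No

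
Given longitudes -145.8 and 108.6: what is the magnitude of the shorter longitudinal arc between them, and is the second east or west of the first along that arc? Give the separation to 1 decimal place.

Raw difference: 108.6 − -145.8 = 254.4°.
Normalise into (−180°, 180°]: 254.4° − 360° = -105.6°.
Negative ⇒ the second point lies to the west; separation 105.6°.

105.6° west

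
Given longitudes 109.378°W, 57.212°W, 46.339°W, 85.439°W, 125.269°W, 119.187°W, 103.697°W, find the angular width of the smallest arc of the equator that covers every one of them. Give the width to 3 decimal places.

78.930°

Sort the longitudes: -125.269°, -119.187°, -109.378°, -103.697°, -85.439°, -57.212°, -46.339°.
Eastward gaps between consecutive values (wrapping around): 6.082°, 9.809°, 5.681°, 18.258°, 28.227°, 10.873°, 281.070°.
Largest gap = 281.070° ⇒ minimal covering band is its complement: 360° − 281.070° = 78.930°.
Band runs from -125.269° eastward to -46.339°.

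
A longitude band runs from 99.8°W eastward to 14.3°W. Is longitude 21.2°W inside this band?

Band width going east from -99.8° to -14.3°: ((-14.3 − -99.8) mod 360) = 85.5°.
Offset of -21.2° east of the west edge: ((-21.2 − -99.8) mod 360) = 78.6°.
78.6° ≤ 85.5° ⇒ inside.

Yes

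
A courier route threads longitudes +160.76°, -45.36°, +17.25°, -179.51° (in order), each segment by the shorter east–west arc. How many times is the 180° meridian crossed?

Leg 1: +160.76° → -45.36°, shortest Δλ = 153.88° (east) — crosses 180°.
Leg 2: -45.36° → +17.25°, shortest Δλ = 62.61° (east) — does not cross 180°.
Leg 3: +17.25° → -179.51°, shortest Δλ = 163.24° (east) — crosses 180°.
Total crossings: 2.

2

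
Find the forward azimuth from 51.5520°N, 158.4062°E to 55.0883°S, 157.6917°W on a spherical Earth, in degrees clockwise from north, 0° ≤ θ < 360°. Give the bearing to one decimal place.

Δλ = -157.6917 − 158.4062 = -316.0979°; wrapped into (−180°, 180°]: 43.9021°.
θ = atan2( sin Δλ · cos φ₂ , cos φ₁ · sin φ₂ − sin φ₁ · cos φ₂ · cos Δλ )
  = atan2(0.39686, -0.83286) = 154.522° → normalised to [0°, 360°): 154.522°.

154.5°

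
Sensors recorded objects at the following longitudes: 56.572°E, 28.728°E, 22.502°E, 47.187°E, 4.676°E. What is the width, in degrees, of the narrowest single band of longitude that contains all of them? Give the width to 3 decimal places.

Sort the longitudes: +4.676°, +22.502°, +28.728°, +47.187°, +56.572°.
Eastward gaps between consecutive values (wrapping around): 17.826°, 6.226°, 18.459°, 9.385°, 308.104°.
Largest gap = 308.104° ⇒ minimal covering band is its complement: 360° − 308.104° = 51.896°.
Band runs from +4.676° eastward to +56.572°.

51.896°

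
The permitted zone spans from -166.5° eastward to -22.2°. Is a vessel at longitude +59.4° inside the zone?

Band width going east from -166.5° to -22.2°: ((-22.2 − -166.5) mod 360) = 144.3°.
Offset of +59.4° east of the west edge: ((59.4 − -166.5) mod 360) = 225.9°.
225.9° > 144.3° ⇒ outside.

No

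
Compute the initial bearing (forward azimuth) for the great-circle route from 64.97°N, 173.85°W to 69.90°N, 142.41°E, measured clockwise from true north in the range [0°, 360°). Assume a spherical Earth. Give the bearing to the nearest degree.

Δλ = 142.41 − -173.85 = 316.26°; wrapped into (−180°, 180°]: -43.74°.
θ = atan2( sin Δλ · cos φ₂ , cos φ₁ · sin φ₂ − sin φ₁ · cos φ₂ · cos Δλ )
  = atan2(-0.23760, 0.17235) = -54.043° → normalised to [0°, 360°): 305.957°.

306°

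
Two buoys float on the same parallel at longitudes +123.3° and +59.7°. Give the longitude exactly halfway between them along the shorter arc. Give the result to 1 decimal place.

Signed shortest Δλ from +123.3° to +59.7° is -63.6°.
Midpoint longitude = +123.3° + (-63.6°)/2 = +123.3° − 31.8° = +91.5°.

+91.5°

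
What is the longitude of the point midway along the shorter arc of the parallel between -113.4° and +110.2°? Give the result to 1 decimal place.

+178.4°

Signed shortest Δλ from -113.4° to +110.2° is -136.4°.
Midpoint longitude = -113.4° + (-136.4°)/2 = -113.4° − 68.2° = -181.6°.
Normalise into (−180°, 180°]: +178.4°.
(The naïve average (-113.4 + +110.2)/2 = -1.6° is on the wrong side of the globe.)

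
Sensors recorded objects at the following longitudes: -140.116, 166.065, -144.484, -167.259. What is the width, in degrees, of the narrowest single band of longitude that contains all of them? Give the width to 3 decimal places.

Sort the longitudes: -167.259°, -144.484°, -140.116°, +166.065°.
Eastward gaps between consecutive values (wrapping around): 22.775°, 4.368°, 306.181°, 26.676°.
Largest gap = 306.181° ⇒ minimal covering band is its complement: 360° − 306.181° = 53.819°.
Band runs from +166.065° eastward to -140.116°, crossing the antimeridian.

53.819°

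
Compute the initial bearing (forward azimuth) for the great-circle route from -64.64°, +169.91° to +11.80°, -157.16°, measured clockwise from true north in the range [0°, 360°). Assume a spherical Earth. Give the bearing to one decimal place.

32.7°

Δλ = -157.16 − 169.91 = -327.07°; wrapped into (−180°, 180°]: 32.93°.
θ = atan2( sin Δλ · cos φ₂ , cos φ₁ · sin φ₂ − sin φ₁ · cos φ₂ · cos Δλ )
  = atan2(0.53213, 0.83001) = 32.664° → normalised to [0°, 360°): 32.664°.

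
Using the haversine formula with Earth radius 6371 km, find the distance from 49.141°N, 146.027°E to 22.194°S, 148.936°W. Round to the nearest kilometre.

10199 km

Δλ = -148.936 − 146.027 = -294.963°; wrapped into (−180°, 180°]: 65.037°.
Δφ = -22.194 − 49.141 = -71.335°.
a = sin²(Δφ/2) + cos φ₁ · cos φ₂ · sin²(Δλ/2) = 0.515029.
c = 2·atan2(√a, √(1−a)) = 1.60086 rad → d = 6371·c ≈ 10199.07 km.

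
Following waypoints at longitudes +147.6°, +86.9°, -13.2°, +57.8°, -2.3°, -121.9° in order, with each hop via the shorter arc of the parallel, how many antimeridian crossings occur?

Leg 1: +147.6° → +86.9°, shortest Δλ = -60.7° (west) — does not cross 180°.
Leg 2: +86.9° → -13.2°, shortest Δλ = -100.1° (west) — does not cross 180°.
Leg 3: -13.2° → +57.8°, shortest Δλ = 71.0° (east) — does not cross 180°.
Leg 4: +57.8° → -2.3°, shortest Δλ = -60.1° (west) — does not cross 180°.
Leg 5: -2.3° → -121.9°, shortest Δλ = -119.6° (west) — does not cross 180°.
Total crossings: 0.

0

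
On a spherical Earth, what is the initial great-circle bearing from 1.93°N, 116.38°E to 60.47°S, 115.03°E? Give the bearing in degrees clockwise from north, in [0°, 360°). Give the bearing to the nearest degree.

181°

Δλ = 115.03 − 116.38 = -1.35°.
θ = atan2( sin Δλ · cos φ₂ , cos φ₁ · sin φ₂ − sin φ₁ · cos φ₂ · cos Δλ )
  = atan2(-0.01161, -0.88620) = -179.249° → normalised to [0°, 360°): 180.751°.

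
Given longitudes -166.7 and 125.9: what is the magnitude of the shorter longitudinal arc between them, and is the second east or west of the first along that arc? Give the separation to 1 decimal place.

67.4° west

Raw difference: 125.9 − -166.7 = 292.6°.
Normalise into (−180°, 180°]: 292.6° − 360° = -67.4°.
Negative ⇒ the second point lies to the west; separation 67.4°.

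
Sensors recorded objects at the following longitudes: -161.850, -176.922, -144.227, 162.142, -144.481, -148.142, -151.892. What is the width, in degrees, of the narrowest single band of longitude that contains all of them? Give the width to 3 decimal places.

53.631°

Sort the longitudes: -176.922°, -161.850°, -151.892°, -148.142°, -144.481°, -144.227°, +162.142°.
Eastward gaps between consecutive values (wrapping around): 15.072°, 9.958°, 3.750°, 3.661°, 0.254°, 306.369°, 20.936°.
Largest gap = 306.369° ⇒ minimal covering band is its complement: 360° − 306.369° = 53.631°.
Band runs from +162.142° eastward to -144.227°, crossing the antimeridian.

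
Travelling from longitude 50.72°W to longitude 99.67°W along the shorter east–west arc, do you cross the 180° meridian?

No

Signed shortest Δλ = ((-99.67 − -50.72 + 180) mod 360) − 180 = -48.95°.
Going west by 48.95° from -50.72° reaches -99.67° without touching 180°.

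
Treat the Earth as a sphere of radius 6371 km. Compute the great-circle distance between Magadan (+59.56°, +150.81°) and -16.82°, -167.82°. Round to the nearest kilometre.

9277 km

Δλ = -167.82 − 150.81 = -318.63°; wrapped into (−180°, 180°]: 41.37°.
Δφ = -16.82 − 59.56 = -76.38°.
a = sin²(Δφ/2) + cos φ₁ · cos φ₂ · sin²(Δλ/2) = 0.442769.
c = 2·atan2(√a, √(1−a)) = 1.45608 rad → d = 6371·c ≈ 9276.70 km.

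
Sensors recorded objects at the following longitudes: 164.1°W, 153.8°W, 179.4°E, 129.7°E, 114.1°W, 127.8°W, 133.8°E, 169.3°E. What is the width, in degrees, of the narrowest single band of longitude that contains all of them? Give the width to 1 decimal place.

116.2°

Sort the longitudes: -164.1°, -153.8°, -127.8°, -114.1°, +129.7°, +133.8°, +169.3°, +179.4°.
Eastward gaps between consecutive values (wrapping around): 10.3°, 26.0°, 13.7°, 243.8°, 4.1°, 35.5°, 10.1°, 16.5°.
Largest gap = 243.8° ⇒ minimal covering band is its complement: 360° − 243.8° = 116.2°.
Band runs from +129.7° eastward to -114.1°, crossing the antimeridian.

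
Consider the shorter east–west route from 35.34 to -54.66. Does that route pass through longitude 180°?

Signed shortest Δλ = ((-54.66 − 35.34 + 180) mod 360) − 180 = -90.0°.
Going west by 90.0° from +35.34° reaches -54.66° without touching 180°.

No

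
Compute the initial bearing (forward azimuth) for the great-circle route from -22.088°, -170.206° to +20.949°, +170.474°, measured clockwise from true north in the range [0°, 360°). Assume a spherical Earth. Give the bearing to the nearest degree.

Δλ = 170.474 − -170.206 = 340.680°; wrapped into (−180°, 180°]: -19.320°.
θ = atan2( sin Δλ · cos φ₂ , cos φ₁ · sin φ₂ − sin φ₁ · cos φ₂ · cos Δλ )
  = atan2(-0.30897, 0.66269) = -24.997° → normalised to [0°, 360°): 335.003°.

335°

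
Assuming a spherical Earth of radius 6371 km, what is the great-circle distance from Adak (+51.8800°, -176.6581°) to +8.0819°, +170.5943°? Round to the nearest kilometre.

5007 km

Δλ = 170.5943 − -176.6581 = 347.2524°; wrapped into (−180°, 180°]: -12.7476°.
Δφ = 8.0819 − 51.8800 = -43.7981°.
a = sin²(Δφ/2) + cos φ₁ · cos φ₂ · sin²(Δλ/2) = 0.146641.
c = 2·atan2(√a, √(1−a)) = 0.78595 rad → d = 6371·c ≈ 5007.27 km.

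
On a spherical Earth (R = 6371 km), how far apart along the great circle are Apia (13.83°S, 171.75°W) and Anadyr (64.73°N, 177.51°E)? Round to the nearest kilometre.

Δλ = 177.51 − -171.75 = 349.26°; wrapped into (−180°, 180°]: -10.74°.
Δφ = 64.73 − -13.83 = 78.56°.
a = sin²(Δφ/2) + cos φ₁ · cos φ₂ · sin²(Δλ/2) = 0.404460.
c = 2·atan2(√a, √(1−a)) = 1.37853 rad → d = 6371·c ≈ 8782.64 km.

8783 km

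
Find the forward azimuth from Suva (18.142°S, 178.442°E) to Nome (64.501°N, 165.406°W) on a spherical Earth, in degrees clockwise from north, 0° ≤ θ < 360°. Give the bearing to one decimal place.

6.9°

Δλ = -165.406 − 178.442 = -343.848°; wrapped into (−180°, 180°]: 16.152°.
θ = atan2( sin Δλ · cos φ₂ , cos φ₁ · sin φ₂ − sin φ₁ · cos φ₂ · cos Δλ )
  = atan2(0.11976, 0.98648) = 6.922° → normalised to [0°, 360°): 6.922°.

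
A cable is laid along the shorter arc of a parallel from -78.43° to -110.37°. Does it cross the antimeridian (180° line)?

Signed shortest Δλ = ((-110.37 − -78.43 + 180) mod 360) − 180 = -31.94°.
Going west by 31.94° from -78.43° reaches -110.37° without touching 180°.

No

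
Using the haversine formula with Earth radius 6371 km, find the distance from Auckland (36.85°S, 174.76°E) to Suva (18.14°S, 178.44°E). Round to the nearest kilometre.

2111 km

Δλ = 178.44 − 174.76 = 3.68°.
Δφ = -18.14 − -36.85 = 18.71°.
a = sin²(Δφ/2) + cos φ₁ · cos φ₂ · sin²(Δλ/2) = 0.027207.
c = 2·atan2(√a, √(1−a)) = 0.33140 rad → d = 6371·c ≈ 2111.38 km.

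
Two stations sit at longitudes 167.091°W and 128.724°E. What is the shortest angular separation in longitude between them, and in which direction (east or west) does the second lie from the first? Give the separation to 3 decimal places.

64.185° west

Raw difference: 128.724 − -167.091 = 295.815°.
Normalise into (−180°, 180°]: 295.815° − 360° = -64.185°.
Negative ⇒ the second point lies to the west; separation 64.185°.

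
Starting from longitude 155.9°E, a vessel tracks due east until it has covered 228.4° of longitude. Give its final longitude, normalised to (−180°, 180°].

Start at +155.9°; shift +228.4° → +384.3°.
+384.3° lies outside (−180°, 180°]; subtract 360° → +24.3°.

24.3°E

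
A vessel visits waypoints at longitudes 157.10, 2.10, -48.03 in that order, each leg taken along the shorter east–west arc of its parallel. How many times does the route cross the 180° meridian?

Leg 1: +157.10° → +2.10°, shortest Δλ = -155.0° (west) — does not cross 180°.
Leg 2: +2.10° → -48.03°, shortest Δλ = -50.13° (west) — does not cross 180°.
Total crossings: 0.

0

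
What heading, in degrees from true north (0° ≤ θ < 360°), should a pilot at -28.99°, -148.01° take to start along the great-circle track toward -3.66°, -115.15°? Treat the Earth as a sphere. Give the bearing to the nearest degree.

57°

Δλ = -115.15 − -148.01 = 32.86°.
θ = atan2( sin Δλ · cos φ₂ , cos φ₁ · sin φ₂ − sin φ₁ · cos φ₂ · cos Δλ )
  = atan2(0.54148, 0.35044) = 57.089° → normalised to [0°, 360°): 57.089°.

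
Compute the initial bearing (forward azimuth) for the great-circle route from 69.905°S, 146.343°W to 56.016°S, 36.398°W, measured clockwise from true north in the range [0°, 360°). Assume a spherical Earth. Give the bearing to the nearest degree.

131°

Δλ = -36.398 − -146.343 = 109.945°.
θ = atan2( sin Δλ · cos φ₂ , cos φ₁ · sin φ₂ − sin φ₁ · cos φ₂ · cos Δλ )
  = atan2(0.52544, -0.46396) = 131.444° → normalised to [0°, 360°): 131.444°.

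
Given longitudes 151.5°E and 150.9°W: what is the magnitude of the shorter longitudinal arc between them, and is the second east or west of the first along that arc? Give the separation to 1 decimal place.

57.6° east

Raw difference: -150.9 − 151.5 = -302.4°.
Normalise into (−180°, 180°]: -302.4° + 360° = 57.6°.
Positive ⇒ the second point lies to the east; separation 57.6°.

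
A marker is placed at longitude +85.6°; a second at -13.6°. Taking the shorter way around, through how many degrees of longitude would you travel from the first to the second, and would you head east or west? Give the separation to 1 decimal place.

Raw difference: -13.6 − 85.6 = -99.2°.
Normalise into (−180°, 180°]: -99.2° stays -99.2°.
Negative ⇒ the second point lies to the west; separation 99.2°.

99.2° west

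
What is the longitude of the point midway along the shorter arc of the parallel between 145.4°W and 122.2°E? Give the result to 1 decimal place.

168.4°E

Signed shortest Δλ from -145.4° to +122.2° is -92.4°.
Midpoint longitude = -145.4° + (-92.4°)/2 = -145.4° − 46.2° = -191.6°.
Normalise into (−180°, 180°]: +168.4°.
(The naïve average (-145.4 + +122.2)/2 = -11.6° is on the wrong side of the globe.)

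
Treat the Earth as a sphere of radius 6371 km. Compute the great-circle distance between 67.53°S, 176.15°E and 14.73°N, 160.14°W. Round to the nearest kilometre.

Δλ = -160.14 − 176.15 = -336.29°; wrapped into (−180°, 180°]: 23.71°.
Δφ = 14.73 − -67.53 = 82.26°.
a = sin²(Δφ/2) + cos φ₁ · cos φ₂ · sin²(Δλ/2) = 0.448261.
c = 2·atan2(√a, √(1−a)) = 1.46713 rad → d = 6371·c ≈ 9347.10 km.

9347 km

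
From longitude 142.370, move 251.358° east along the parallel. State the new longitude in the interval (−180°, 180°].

+33.728°

Start at +142.370°; shift +251.358° → +393.728°.
+393.728° lies outside (−180°, 180°]; subtract 360° → +33.728°.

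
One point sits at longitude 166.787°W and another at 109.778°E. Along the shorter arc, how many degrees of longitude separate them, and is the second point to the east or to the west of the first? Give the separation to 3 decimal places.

83.435° west

Raw difference: 109.778 − -166.787 = 276.565°.
Normalise into (−180°, 180°]: 276.565° − 360° = -83.435°.
Negative ⇒ the second point lies to the west; separation 83.435°.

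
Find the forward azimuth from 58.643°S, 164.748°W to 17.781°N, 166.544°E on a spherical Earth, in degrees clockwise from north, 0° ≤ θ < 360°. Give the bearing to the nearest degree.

Δλ = 166.544 − -164.748 = 331.292°; wrapped into (−180°, 180°]: -28.708°.
θ = atan2( sin Δλ · cos φ₂ , cos φ₁ · sin φ₂ − sin φ₁ · cos φ₂ · cos Δλ )
  = atan2(-0.45740, 0.87211) = -27.676° → normalised to [0°, 360°): 332.324°.

332°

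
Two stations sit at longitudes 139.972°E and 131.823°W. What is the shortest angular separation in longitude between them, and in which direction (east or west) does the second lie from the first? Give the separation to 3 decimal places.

Raw difference: -131.823 − 139.972 = -271.795°.
Normalise into (−180°, 180°]: -271.795° + 360° = 88.205°.
Positive ⇒ the second point lies to the east; separation 88.205°.

88.205° east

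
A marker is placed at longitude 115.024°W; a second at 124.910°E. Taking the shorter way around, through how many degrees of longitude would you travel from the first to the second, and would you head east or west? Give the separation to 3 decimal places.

Raw difference: 124.910 − -115.024 = 239.934°.
Normalise into (−180°, 180°]: 239.934° − 360° = -120.066°.
Negative ⇒ the second point lies to the west; separation 120.066°.

120.066° west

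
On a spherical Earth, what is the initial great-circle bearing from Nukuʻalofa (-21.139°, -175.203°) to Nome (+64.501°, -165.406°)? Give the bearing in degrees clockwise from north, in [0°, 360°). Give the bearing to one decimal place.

Δλ = -165.406 − -175.203 = 9.797°.
θ = atan2( sin Δλ · cos φ₂ , cos φ₁ · sin φ₂ − sin φ₁ · cos φ₂ · cos Δλ )
  = atan2(0.07325, 0.99484) = 4.211° → normalised to [0°, 360°): 4.211°.

4.2°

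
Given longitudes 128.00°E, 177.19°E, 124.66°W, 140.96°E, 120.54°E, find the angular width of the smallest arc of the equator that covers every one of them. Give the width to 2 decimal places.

Sort the longitudes: -124.66°, +120.54°, +128.00°, +140.96°, +177.19°.
Eastward gaps between consecutive values (wrapping around): 245.20°, 7.46°, 12.96°, 36.23°, 58.15°.
Largest gap = 245.20° ⇒ minimal covering band is its complement: 360° − 245.20° = 114.80°.
Band runs from +120.54° eastward to -124.66°, crossing the antimeridian.

114.80°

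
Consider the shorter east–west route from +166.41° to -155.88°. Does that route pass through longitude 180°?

Yes

Naïve |-155.88 − 166.41| = 322.29° > 180°, so the shorter arc goes the other way round — across 180°.
Signed shortest Δλ = ((-155.88 − 166.41 + 180) mod 360) − 180 = 37.71°.
Going east by 37.71° from +166.41° passes through 180° before reaching -155.88°.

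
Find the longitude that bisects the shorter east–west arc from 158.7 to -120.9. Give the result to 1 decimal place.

-161.1°

Signed shortest Δλ from +158.7° to -120.9° is +80.4°.
Midpoint longitude = +158.7° + (+80.4°)/2 = +158.7° + 40.2° = +198.9°.
Normalise into (−180°, 180°]: -161.1°.
(The naïve average (+158.7 + -120.9)/2 = 18.9° is on the wrong side of the globe.)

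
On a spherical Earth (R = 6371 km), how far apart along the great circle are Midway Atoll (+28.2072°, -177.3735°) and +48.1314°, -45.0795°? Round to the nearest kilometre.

Δλ = -45.0795 − -177.3735 = 132.2940°.
Δφ = 48.1314 − 28.2072 = 19.9242°.
a = sin²(Δφ/2) + cos φ₁ · cos φ₂ · sin²(Δλ/2) = 0.521908.
c = 2·atan2(√a, √(1−a)) = 1.61463 rad → d = 6371·c ≈ 10286.78 km.

10287 km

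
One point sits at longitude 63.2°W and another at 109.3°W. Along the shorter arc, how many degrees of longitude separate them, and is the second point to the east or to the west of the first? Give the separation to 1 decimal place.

46.1° west

Raw difference: -109.3 − -63.2 = -46.1°.
Normalise into (−180°, 180°]: -46.1° stays -46.1°.
Negative ⇒ the second point lies to the west; separation 46.1°.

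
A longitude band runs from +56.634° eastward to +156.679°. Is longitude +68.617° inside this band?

Band width going east from +56.634° to +156.679°: ((156.679 − 56.634) mod 360) = 100.045°.
Offset of +68.617° east of the west edge: ((68.617 − 56.634) mod 360) = 11.983°.
11.983° ≤ 100.045° ⇒ inside.

Yes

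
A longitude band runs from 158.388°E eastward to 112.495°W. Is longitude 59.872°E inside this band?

No

Band width going east from +158.388° to -112.495°: ((-112.495 − 158.388) mod 360) = 89.117°.
Offset of +59.872° east of the west edge: ((59.872 − 158.388) mod 360) = 261.484°.
261.484° > 89.117° ⇒ outside.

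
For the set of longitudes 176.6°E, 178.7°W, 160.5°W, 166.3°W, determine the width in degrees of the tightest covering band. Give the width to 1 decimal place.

22.9°

Sort the longitudes: -178.7°, -166.3°, -160.5°, +176.6°.
Eastward gaps between consecutive values (wrapping around): 12.4°, 5.8°, 337.1°, 4.7°.
Largest gap = 337.1° ⇒ minimal covering band is its complement: 360° − 337.1° = 22.9°.
Band runs from +176.6° eastward to -160.5°, crossing the antimeridian.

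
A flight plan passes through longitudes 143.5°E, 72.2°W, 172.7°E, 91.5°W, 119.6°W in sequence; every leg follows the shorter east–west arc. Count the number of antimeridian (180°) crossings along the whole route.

3

Leg 1: +143.5° → -72.2°, shortest Δλ = 144.3° (east) — crosses 180°.
Leg 2: -72.2° → +172.7°, shortest Δλ = -115.1° (west) — crosses 180°.
Leg 3: +172.7° → -91.5°, shortest Δλ = 95.8° (east) — crosses 180°.
Leg 4: -91.5° → -119.6°, shortest Δλ = -28.1° (west) — does not cross 180°.
Total crossings: 3.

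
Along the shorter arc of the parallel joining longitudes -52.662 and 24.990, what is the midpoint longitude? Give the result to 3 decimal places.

-13.836°

Signed shortest Δλ from -52.662° to +24.990° is +77.652°.
Midpoint longitude = -52.662° + (+77.652°)/2 = -52.662° + 38.826° = -13.836°.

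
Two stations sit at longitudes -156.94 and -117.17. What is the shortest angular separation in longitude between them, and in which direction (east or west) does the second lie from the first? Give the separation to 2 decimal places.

Raw difference: -117.17 − -156.94 = 39.77°.
Normalise into (−180°, 180°]: 39.77° stays 39.77°.
Positive ⇒ the second point lies to the east; separation 39.77°.

39.77° east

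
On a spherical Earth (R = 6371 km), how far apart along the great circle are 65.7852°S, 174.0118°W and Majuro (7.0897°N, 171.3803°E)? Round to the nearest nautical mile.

4423 nmi

Δλ = 171.3803 − -174.0118 = 345.3921°; wrapped into (−180°, 180°]: -14.6079°.
Δφ = 7.0897 − -65.7852 = 72.8749°.
a = sin²(Δφ/2) + cos φ₁ · cos φ₂ · sin²(Δλ/2) = 0.359349.
c = 2·atan2(√a, √(1−a)) = 1.28565 rad → d = 6371·c ≈ 8190.85 km ≈ 4422.71 nmi.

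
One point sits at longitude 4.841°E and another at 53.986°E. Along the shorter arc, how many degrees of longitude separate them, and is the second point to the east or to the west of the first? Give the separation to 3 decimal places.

49.145° east

Raw difference: 53.986 − 4.841 = 49.145°.
Normalise into (−180°, 180°]: 49.145° stays 49.145°.
Positive ⇒ the second point lies to the east; separation 49.145°.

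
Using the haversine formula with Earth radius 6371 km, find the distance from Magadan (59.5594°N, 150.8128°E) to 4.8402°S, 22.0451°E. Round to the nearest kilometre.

Δλ = 22.0451 − 150.8128 = -128.7677°.
Δφ = -4.8402 − 59.5594 = -64.3996°.
a = sin²(Δφ/2) + cos φ₁ · cos φ₂ · sin²(Δλ/2) = 0.694429.
c = 2·atan2(√a, √(1−a)) = 1.97019 rad → d = 6371·c ≈ 12552.07 km.

12552 km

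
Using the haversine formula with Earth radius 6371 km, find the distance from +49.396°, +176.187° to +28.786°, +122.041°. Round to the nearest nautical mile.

2738 nmi

Δλ = 122.041 − 176.187 = -54.146°.
Δφ = 28.786 − 49.396 = -20.610°.
a = sin²(Δφ/2) + cos φ₁ · cos φ₂ · sin²(Δλ/2) = 0.150153.
c = 2·atan2(√a, √(1−a)) = 0.79583 rad → d = 6371·c ≈ 5070.22 km ≈ 2737.70 nmi.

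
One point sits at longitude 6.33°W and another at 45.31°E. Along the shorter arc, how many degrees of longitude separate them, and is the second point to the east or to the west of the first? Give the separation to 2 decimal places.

Raw difference: 45.31 − -6.33 = 51.64°.
Normalise into (−180°, 180°]: 51.64° stays 51.64°.
Positive ⇒ the second point lies to the east; separation 51.64°.

51.64° east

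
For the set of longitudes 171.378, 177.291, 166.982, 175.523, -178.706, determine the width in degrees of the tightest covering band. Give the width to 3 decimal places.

14.312°

Sort the longitudes: -178.706°, +166.982°, +171.378°, +175.523°, +177.291°.
Eastward gaps between consecutive values (wrapping around): 345.688°, 4.396°, 4.145°, 1.768°, 4.003°.
Largest gap = 345.688° ⇒ minimal covering band is its complement: 360° − 345.688° = 14.312°.
Band runs from +166.982° eastward to -178.706°, crossing the antimeridian.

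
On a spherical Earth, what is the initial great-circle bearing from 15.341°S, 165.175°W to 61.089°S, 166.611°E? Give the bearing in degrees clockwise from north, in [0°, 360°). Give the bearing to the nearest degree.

197°

Δλ = 166.611 − -165.175 = 331.786°; wrapped into (−180°, 180°]: -28.214°.
θ = atan2( sin Δλ · cos φ₂ , cos φ₁ · sin φ₂ − sin φ₁ · cos φ₂ · cos Δλ )
  = atan2(-0.22856, -0.73147) = -162.648° → normalised to [0°, 360°): 197.352°.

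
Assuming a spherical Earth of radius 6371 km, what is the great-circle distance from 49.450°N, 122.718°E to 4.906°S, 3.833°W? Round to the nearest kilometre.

12987 km

Δλ = -3.833 − 122.718 = -126.551°.
Δφ = -4.906 − 49.450 = -54.356°.
a = sin²(Δφ/2) + cos φ₁ · cos φ₂ · sin²(Δλ/2) = 0.725365.
c = 2·atan2(√a, √(1−a)) = 2.03838 rad → d = 6371·c ≈ 12986.51 km.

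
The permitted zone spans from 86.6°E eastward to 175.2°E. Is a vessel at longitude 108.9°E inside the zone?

Band width going east from +86.6° to +175.2°: ((175.2 − 86.6) mod 360) = 88.6°.
Offset of +108.9° east of the west edge: ((108.9 − 86.6) mod 360) = 22.3°.
22.3° ≤ 88.6° ⇒ inside.

Yes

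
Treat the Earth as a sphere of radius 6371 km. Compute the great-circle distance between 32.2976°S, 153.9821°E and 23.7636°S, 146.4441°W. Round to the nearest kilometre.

Δλ = -146.4441 − 153.9821 = -300.4262°; wrapped into (−180°, 180°]: 59.5738°.
Δφ = -23.7636 − -32.2976 = 8.5340°.
a = sin²(Δφ/2) + cos φ₁ · cos φ₂ · sin²(Δλ/2) = 0.196454.
c = 2·atan2(√a, √(1−a)) = 0.91840 rad → d = 6371·c ≈ 5851.13 km.

5851 km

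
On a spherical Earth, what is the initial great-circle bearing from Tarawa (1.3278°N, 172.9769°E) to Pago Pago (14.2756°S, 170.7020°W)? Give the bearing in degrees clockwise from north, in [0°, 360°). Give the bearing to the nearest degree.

Δλ = -170.7020 − 172.9769 = -343.6789°; wrapped into (−180°, 180°]: 16.3211°.
θ = atan2( sin Δλ · cos φ₂ , cos φ₁ · sin φ₂ − sin φ₁ · cos φ₂ · cos Δλ )
  = atan2(0.27234, -0.26807) = 134.547° → normalised to [0°, 360°): 134.547°.

135°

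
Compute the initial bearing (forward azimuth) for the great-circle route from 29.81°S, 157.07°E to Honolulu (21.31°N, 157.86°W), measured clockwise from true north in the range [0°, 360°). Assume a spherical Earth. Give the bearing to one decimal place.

Δλ = -157.86 − 157.07 = -314.93°; wrapped into (−180°, 180°]: 45.07°.
θ = atan2( sin Δλ · cos φ₂ , cos φ₁ · sin φ₂ − sin φ₁ · cos φ₂ · cos Δλ )
  = atan2(0.65956, 0.64241) = 45.755° → normalised to [0°, 360°): 45.755°.

45.8°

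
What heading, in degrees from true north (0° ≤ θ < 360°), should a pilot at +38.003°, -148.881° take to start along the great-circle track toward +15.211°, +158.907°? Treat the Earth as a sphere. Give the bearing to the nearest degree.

Δλ = 158.907 − -148.881 = 307.788°; wrapped into (−180°, 180°]: -52.212°.
θ = atan2( sin Δλ · cos φ₂ , cos φ₁ · sin φ₂ − sin φ₁ · cos φ₂ · cos Δλ )
  = atan2(-0.76260, -0.15730) = -101.655° → normalised to [0°, 360°): 258.345°.

258°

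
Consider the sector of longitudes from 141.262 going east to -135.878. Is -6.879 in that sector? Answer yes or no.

No

Band width going east from +141.262° to -135.878°: ((-135.878 − 141.262) mod 360) = 82.860°.
Offset of -6.879° east of the west edge: ((-6.879 − 141.262) mod 360) = 211.859°.
211.859° > 82.860° ⇒ outside.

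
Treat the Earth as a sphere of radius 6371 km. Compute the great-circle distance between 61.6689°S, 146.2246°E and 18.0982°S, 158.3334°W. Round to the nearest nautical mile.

3485 nmi

Δλ = -158.3334 − 146.2246 = -304.5580°; wrapped into (−180°, 180°]: 55.4420°.
Δφ = -18.0982 − -61.6689 = 43.5707°.
a = sin²(Δφ/2) + cos φ₁ · cos φ₂ · sin²(Δλ/2) = 0.235344.
c = 2·atan2(√a, √(1−a)) = 1.01301 rad → d = 6371·c ≈ 6453.87 km ≈ 3484.81 nmi.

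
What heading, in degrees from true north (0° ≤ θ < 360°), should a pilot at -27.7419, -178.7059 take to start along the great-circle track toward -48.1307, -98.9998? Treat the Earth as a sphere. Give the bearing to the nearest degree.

133°

Δλ = -98.9998 − -178.7059 = 79.7061°.
θ = atan2( sin Δλ · cos φ₂ , cos φ₁ · sin φ₂ − sin φ₁ · cos φ₂ · cos Δλ )
  = atan2(0.65669, -0.60355) = 132.586° → normalised to [0°, 360°): 132.586°.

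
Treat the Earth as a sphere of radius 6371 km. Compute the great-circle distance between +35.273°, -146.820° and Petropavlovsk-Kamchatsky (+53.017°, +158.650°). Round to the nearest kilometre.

Δλ = 158.650 − -146.820 = 305.470°; wrapped into (−180°, 180°]: -54.530°.
Δφ = 53.017 − 35.273 = 17.744°.
a = sin²(Δφ/2) + cos φ₁ · cos φ₂ · sin²(Δλ/2) = 0.126856.
c = 2·atan2(√a, √(1−a)) = 0.72833 rad → d = 6371·c ≈ 4640.19 km.

4640 km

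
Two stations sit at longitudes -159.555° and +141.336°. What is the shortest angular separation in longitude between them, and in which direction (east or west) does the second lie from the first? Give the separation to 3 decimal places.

59.109° west

Raw difference: 141.336 − -159.555 = 300.891°.
Normalise into (−180°, 180°]: 300.891° − 360° = -59.109°.
Negative ⇒ the second point lies to the west; separation 59.109°.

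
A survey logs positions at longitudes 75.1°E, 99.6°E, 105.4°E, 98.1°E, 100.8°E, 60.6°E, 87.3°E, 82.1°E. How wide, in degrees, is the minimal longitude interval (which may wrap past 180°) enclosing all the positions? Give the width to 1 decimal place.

44.8°

Sort the longitudes: +60.6°, +75.1°, +82.1°, +87.3°, +98.1°, +99.6°, +100.8°, +105.4°.
Eastward gaps between consecutive values (wrapping around): 14.5°, 7.0°, 5.2°, 10.8°, 1.5°, 1.2°, 4.6°, 315.2°.
Largest gap = 315.2° ⇒ minimal covering band is its complement: 360° − 315.2° = 44.8°.
Band runs from +60.6° eastward to +105.4°.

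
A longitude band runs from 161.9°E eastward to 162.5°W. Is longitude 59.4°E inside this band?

Band width going east from +161.9° to -162.5°: ((-162.5 − 161.9) mod 360) = 35.6°.
Offset of +59.4° east of the west edge: ((59.4 − 161.9) mod 360) = 257.5°.
257.5° > 35.6° ⇒ outside.

No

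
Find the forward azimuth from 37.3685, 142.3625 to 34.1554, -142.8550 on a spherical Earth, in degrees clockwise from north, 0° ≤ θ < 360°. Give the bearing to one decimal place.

68.5°

Δλ = -142.8550 − 142.3625 = -285.2175°; wrapped into (−180°, 180°]: 74.7825°.
θ = atan2( sin Δλ · cos φ₂ , cos φ₁ · sin φ₂ − sin φ₁ · cos φ₂ · cos Δλ )
  = atan2(0.79850, 0.31437) = 68.510° → normalised to [0°, 360°): 68.510°.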